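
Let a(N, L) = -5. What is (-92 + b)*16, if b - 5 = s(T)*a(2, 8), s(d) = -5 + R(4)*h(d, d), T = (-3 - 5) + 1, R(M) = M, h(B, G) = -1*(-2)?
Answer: -1632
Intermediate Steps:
h(B, G) = 2
T = -7 (T = -8 + 1 = -7)
s(d) = 3 (s(d) = -5 + 4*2 = -5 + 8 = 3)
b = -10 (b = 5 + 3*(-5) = 5 - 15 = -10)
(-92 + b)*16 = (-92 - 10)*16 = -102*16 = -1632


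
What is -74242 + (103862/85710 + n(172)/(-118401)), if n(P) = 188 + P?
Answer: -125567777376793/1691358285 ≈ -74241.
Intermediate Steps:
-74242 + (103862/85710 + n(172)/(-118401)) = -74242 + (103862/85710 + (188 + 172)/(-118401)) = -74242 + (103862*(1/85710) + 360*(-1/118401)) = -74242 + (51931/42855 - 120/39467) = -74242 + 2044418177/1691358285 = -125567777376793/1691358285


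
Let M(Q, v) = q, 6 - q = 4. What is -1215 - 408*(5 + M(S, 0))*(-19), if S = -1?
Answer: 53049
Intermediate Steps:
q = 2 (q = 6 - 1*4 = 6 - 4 = 2)
M(Q, v) = 2
-1215 - 408*(5 + M(S, 0))*(-19) = -1215 - 408*(5 + 2)*(-19) = -1215 - 2856*(-19) = -1215 - 408*(-133) = -1215 + 54264 = 53049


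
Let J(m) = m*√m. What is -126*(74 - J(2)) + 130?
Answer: -9194 + 252*√2 ≈ -8837.6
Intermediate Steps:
J(m) = m^(3/2)
-126*(74 - J(2)) + 130 = -126*(74 - 2^(3/2)) + 130 = -126*(74 - 2*√2) + 130 = (-9324 + 252*√2) + 130 = -9194 + 252*√2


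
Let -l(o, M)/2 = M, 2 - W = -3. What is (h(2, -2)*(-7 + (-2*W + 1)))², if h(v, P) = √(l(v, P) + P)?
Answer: 512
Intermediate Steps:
W = 5 (W = 2 - 1*(-3) = 2 + 3 = 5)
l(o, M) = -2*M
h(v, P) = √(-P) (h(v, P) = √(-2*P + P) = √(-P))
(h(2, -2)*(-7 + (-2*W + 1)))² = (√(-1*(-2))*(-7 + (-2*5 + 1)))² = (√2*(-7 + (-10 + 1)))² = (√2*(-7 - 9))² = (√2*(-16))² = (-16*√2)² = 512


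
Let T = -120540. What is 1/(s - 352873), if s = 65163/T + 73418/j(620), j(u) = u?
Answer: -177940/62769246847 ≈ -2.8348e-6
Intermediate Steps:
s = 20974773/177940 (s = 65163/(-120540) + 73418/620 = 65163*(-1/120540) + 73418*(1/620) = -3103/5740 + 36709/310 = 20974773/177940 ≈ 117.88)
1/(s - 352873) = 1/(20974773/177940 - 352873) = 1/(-62769246847/177940) = -177940/62769246847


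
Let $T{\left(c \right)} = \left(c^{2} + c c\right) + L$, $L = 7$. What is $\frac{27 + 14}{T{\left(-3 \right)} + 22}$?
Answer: $\frac{41}{47} \approx 0.87234$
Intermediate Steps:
$T{\left(c \right)} = 7 + 2 c^{2}$ ($T{\left(c \right)} = \left(c^{2} + c c\right) + 7 = \left(c^{2} + c^{2}\right) + 7 = 2 c^{2} + 7 = 7 + 2 c^{2}$)
$\frac{27 + 14}{T{\left(-3 \right)} + 22} = \frac{27 + 14}{\left(7 + 2 \left(-3\right)^{2}\right) + 22} = \frac{1}{\left(7 + 2 \cdot 9\right) + 22} \cdot 41 = \frac{1}{\left(7 + 18\right) + 22} \cdot 41 = \frac{1}{25 + 22} \cdot 41 = \frac{1}{47} \cdot 41 = \frac{41}{47}$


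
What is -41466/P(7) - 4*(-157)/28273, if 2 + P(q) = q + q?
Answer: -195393447/56546 ≈ -3455.5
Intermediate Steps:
P(q) = -2 + 2*q (P(q) = -2 + (q + q) = -2 + 2*q)
-41466/P(7) - 4*(-157)/28273 = -41466/(-2 + 2*7) - 4*(-157)/28273 = -41466/(-2 + 14) + 628*(1/28273) = -41466/12 + 628/28273 = -41466*1/12 + 628/28273 = -6911/2 + 628/28273 = -195393447/56546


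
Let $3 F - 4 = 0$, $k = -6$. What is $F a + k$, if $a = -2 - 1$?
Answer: $-10$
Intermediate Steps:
$F = \frac{4}{3}$ ($F = \frac{4}{3} + \frac{1}{3} \cdot 0 = \frac{4}{3} + 0 = \frac{4}{3} \approx 1.3333$)
$a = -3$
$F a + k = \frac{4}{3} \left(-3\right) - 6 = -4 - 6 = -10$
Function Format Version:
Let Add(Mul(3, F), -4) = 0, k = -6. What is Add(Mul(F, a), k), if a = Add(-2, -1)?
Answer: -10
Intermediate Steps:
F = Rational(4, 3) (F = Add(Rational(4, 3), Mul(Rational(1, 3), 0)) = Add(Rational(4, 3), 0) = Rational(4, 3) ≈ 1.3333)
a = -3
Add(Mul(F, a), k) = Add(Mul(Rational(4, 3), -3), -6) = Add(-4, -6) = -10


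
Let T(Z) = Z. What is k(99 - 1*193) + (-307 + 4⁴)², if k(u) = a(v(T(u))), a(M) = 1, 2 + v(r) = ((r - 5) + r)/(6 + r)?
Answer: 2602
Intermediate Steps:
v(r) = -2 + (-5 + 2*r)/(6 + r) (v(r) = -2 + ((r - 5) + r)/(6 + r) = -2 + ((-5 + r) + r)/(6 + r) = -2 + (-5 + 2*r)/(6 + r))
k(u) = 1
k(99 - 1*193) + (-307 + 4⁴)² = 1 + (-307 + 4⁴)² = 1 + (-307 + 256)² = 1 + (-51)² = 1 + 2601 = 2602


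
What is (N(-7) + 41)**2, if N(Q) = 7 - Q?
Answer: 3025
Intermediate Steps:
(N(-7) + 41)**2 = ((7 - 1*(-7)) + 41)**2 = ((7 + 7) + 41)**2 = (14 + 41)**2 = 55**2 = 3025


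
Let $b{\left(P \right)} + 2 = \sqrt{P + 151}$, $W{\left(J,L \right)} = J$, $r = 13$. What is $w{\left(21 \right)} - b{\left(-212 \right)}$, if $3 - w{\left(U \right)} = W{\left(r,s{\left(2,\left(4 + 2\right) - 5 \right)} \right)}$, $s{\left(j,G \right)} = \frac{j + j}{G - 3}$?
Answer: $-8 - i \sqrt{61} \approx -8.0 - 7.8102 i$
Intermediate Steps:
$s{\left(j,G \right)} = \frac{2 j}{-3 + G}$
$w{\left(U \right)} = -10$ ($w{\left(U \right)} = 3 - 13 = -10$)
$b{\left(P \right)} = -2 + \sqrt{151 + P}$ ($b{\left(P \right)} = -2 + \sqrt{P + 151} = -2 + \sqrt{151 + P}$)
$w{\left(21 \right)} - b{\left(-212 \right)} = -10 - \left(-2 + \sqrt{151 - 212}\right) = -10 - \left(-2 + \sqrt{-61}\right) = -10 - \left(-2 + i \sqrt{61}\right) = -10 + \left(2 - i \sqrt{61}\right) = -8 - i \sqrt{61}$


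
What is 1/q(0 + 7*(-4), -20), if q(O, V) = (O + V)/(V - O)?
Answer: -⅙ ≈ -0.16667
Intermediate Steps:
q(O, V) = (O + V)/(V - O)
1/q(0 + 7*(-4), -20) = 1/((-(0 + 7*(-4)) - 1*(-20))/((0 + 7*(-4)) - 1*(-20))) = 1/((-(0 - 28) + 20)/((0 - 28) + 20)) = 1/((-1*(-28) + 20)/(-28 + 20)) = 1/((28 + 20)/(-8)) = 1/(-⅛*48) = 1/(-6) = -⅙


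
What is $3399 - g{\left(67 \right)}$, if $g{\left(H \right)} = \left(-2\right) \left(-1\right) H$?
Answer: $3265$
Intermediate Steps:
$g{\left(H \right)} = 2 H$
$3399 - g{\left(67 \right)} = 3399 - 2 \cdot 67 = 3399 - 134 = 3265$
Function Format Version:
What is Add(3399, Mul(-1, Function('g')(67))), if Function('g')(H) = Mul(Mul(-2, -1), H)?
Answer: 3265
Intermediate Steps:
Function('g')(H) = Mul(2, H)
Add(3399, Mul(-1, Function('g')(67))) = Add(3399, Mul(-1, Mul(2, 67))) = Add(3399, Mul(-1, 134)) = Add(3399, -134) = 3265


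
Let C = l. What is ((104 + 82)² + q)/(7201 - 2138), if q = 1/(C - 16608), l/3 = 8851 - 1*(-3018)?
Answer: 657289405/96191937 ≈ 6.8331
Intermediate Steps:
l = 35607 (l = 3*(8851 - 1*(-3018)) = 3*(8851 + 3018) = 3*11869 = 35607)
C = 35607
q = 1/18999 (q = 1/(35607 - 16608) = 1/18999 ≈ 5.2634e-5)
((104 + 82)² + q)/(7201 - 2138) = ((104 + 82)² + 1/18999)/(7201 - 2138) = (186² + 1/18999)/5063 = (34596 + 1/18999)*(1/5063) = (657289405/18999)*(1/5063) = 657289405/96191937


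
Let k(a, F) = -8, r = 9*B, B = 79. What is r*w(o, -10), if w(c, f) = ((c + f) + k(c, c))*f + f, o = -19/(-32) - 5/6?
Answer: 1961175/16 ≈ 1.2257e+5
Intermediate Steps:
r = 711 (r = 9*79 = 711)
o = -23/96 (o = -19*(-1/32) - 5*⅙ = 19/32 - ⅚ = -23/96 ≈ -0.23958)
w(c, f) = f + f*(-8 + c + f) (w(c, f) = ((c + f) - 8)*f + f = (-8 + c + f)*f + f = f*(-8 + c + f) + f = f + f*(-8 + c + f))
r*w(o, -10) = 711*(-10*(-7 - 23/96 - 10)) = 711*(-10*(-1655/96)) = 711*(8275/48) = 1961175/16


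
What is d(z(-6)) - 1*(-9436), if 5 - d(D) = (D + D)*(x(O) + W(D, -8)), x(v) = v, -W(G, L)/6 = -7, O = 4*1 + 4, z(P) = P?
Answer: 10041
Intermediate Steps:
O = 8 (O = 4 + 4 = 8)
W(G, L) = 42 (W(G, L) = -6*(-7) = 42)
d(D) = 5 - 100*D (d(D) = 5 - (D + D)*(8 + 42) = 5 - 2*D*50 = 5 - 100*D)
d(z(-6)) - 1*(-9436) = (5 - 100*(-6)) - 1*(-9436) = (5 + 600) + 9436 = 605 + 9436 = 10041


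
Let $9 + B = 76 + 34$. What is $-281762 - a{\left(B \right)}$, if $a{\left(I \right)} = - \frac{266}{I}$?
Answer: $- \frac{28457696}{101} \approx -2.8176 \cdot 10^{5}$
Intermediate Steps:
$B = 101$ ($B = -9 + \left(76 + 34\right) = -9 + 110 = 101$)
$-281762 - a{\left(B \right)} = -281762 - - \frac{266}{101} = -281762 + \frac{266}{101} = - \frac{28457696}{101}$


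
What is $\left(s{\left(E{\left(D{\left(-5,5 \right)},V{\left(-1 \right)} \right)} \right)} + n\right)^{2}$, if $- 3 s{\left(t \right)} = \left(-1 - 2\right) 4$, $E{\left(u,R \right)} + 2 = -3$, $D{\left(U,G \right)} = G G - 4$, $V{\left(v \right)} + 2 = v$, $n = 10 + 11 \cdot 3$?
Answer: $2209$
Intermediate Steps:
$n = 43$ ($n = 10 + 33 = 43$)
$V{\left(v \right)} = -2 + v$
$D{\left(U,G \right)} = -4 + G^{2}$ ($D{\left(U,G \right)} = G^{2} - 4 = -4 + G^{2}$)
$E{\left(u,R \right)} = -5$ ($E{\left(u,R \right)} = -2 - 3 = -5$)
$s{\left(t \right)} = 4$ ($s{\left(t \right)} = - \frac{\left(-1 - 2\right) 4}{3} = - \frac{\left(-3\right) 4}{3} = \left(- \frac{1}{3}\right) \left(-12\right) = 4$)
$\left(s{\left(E{\left(D{\left(-5,5 \right)},V{\left(-1 \right)} \right)} \right)} + n\right)^{2} = \left(4 + 43\right)^{2} = 47^{2} = 2209$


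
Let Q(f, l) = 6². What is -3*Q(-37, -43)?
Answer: -108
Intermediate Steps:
Q(f, l) = 36
-3*Q(-37, -43) = -3*36 = -108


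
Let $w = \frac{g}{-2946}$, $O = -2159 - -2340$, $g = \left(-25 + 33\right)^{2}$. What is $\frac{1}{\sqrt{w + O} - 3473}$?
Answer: $- \frac{5115729}{17766660236} - \frac{\sqrt{392673813}}{17766660236} \approx -0.00028906$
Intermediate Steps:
$g = 64$ ($g = 8^{2} = 64$)
$O = 181$ ($O = -2159 + 2340 = 181$)
$w = - \frac{32}{1473}$ ($w = \frac{64}{-2946} = 64 \left(- \frac{1}{2946}\right) = - \frac{32}{1473} \approx -0.021724$)
$\frac{1}{\sqrt{w + O} - 3473} = \frac{1}{\sqrt{- \frac{32}{1473} + 181} - 3473} = \frac{1}{\sqrt{\frac{266581}{1473}} - 3473} = \frac{1}{\frac{\sqrt{392673813}}{1473} - 3473} = \frac{1}{-3473 + \frac{\sqrt{392673813}}{1473}}$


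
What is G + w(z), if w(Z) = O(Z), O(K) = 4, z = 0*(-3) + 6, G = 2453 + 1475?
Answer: 3932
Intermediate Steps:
G = 3928
z = 6 (z = 0 + 6 = 6)
w(Z) = 4
G + w(z) = 3928 + 4 = 3932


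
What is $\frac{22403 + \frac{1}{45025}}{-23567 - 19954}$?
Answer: $- \frac{336231692}{653177675} \approx -0.51476$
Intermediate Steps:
$\frac{22403 + \frac{1}{45025}}{-23567 - 19954} = \frac{22403 + \frac{1}{45025}}{-43521} = \frac{1008695076}{45025} \left(- \frac{1}{43521}\right) = - \frac{336231692}{653177675}$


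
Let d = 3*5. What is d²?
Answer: 225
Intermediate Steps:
d = 15
d² = 15² = 225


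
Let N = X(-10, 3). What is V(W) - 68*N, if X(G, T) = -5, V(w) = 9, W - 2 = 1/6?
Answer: 349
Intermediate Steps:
W = 13/6 (W = 2 + 1/6 = 2 + ⅙ = 13/6 ≈ 2.1667)
N = -5
V(W) - 68*N = 9 - 68*(-5) = 9 + 340 = 349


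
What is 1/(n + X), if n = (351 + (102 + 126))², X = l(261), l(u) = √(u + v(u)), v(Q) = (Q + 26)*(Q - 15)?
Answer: 111747/37462152406 - √70863/112386457218 ≈ 2.9806e-6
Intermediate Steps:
v(Q) = (-15 + Q)*(26 + Q) (v(Q) = (26 + Q)*(-15 + Q) = (-15 + Q)*(26 + Q))
l(u) = √(-390 + u² + 12*u) (l(u) = √(u + (-390 + u² + 11*u)) = √(-390 + u² + 12*u))
X = √70863 (X = √(-390 + 261² + 12*261) = √(-390 + 68121 + 3132) = √70863 ≈ 266.20)
n = 335241 (n = (351 + 228)² = 579² = 335241)
1/(n + X) = 1/(335241 + √70863)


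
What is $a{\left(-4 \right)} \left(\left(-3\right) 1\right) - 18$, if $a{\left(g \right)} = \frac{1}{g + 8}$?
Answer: $- \frac{75}{4} \approx -18.75$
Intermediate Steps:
$a{\left(g \right)} = \frac{1}{8 + g}$
$a{\left(-4 \right)} \left(\left(-3\right) 1\right) - 18 = \frac{\left(-3\right) 1}{8 - 4} - 18 = \frac{1}{4} \left(-3\right) - 18 = - \frac{3}{4} - 18 = - \frac{75}{4}$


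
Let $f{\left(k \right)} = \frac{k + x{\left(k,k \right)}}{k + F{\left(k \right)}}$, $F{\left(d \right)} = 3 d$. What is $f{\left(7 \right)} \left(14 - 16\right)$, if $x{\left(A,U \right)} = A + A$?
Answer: $- \frac{3}{2} \approx -1.5$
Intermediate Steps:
$x{\left(A,U \right)} = 2 A$
$f{\left(k \right)} = \frac{3}{4}$ ($f{\left(k \right)} = \frac{k + 2 k}{k + 3 k} = \frac{3 k}{4 k} = 3 k \frac{1}{4 k} = \frac{3}{4}$)
$f{\left(7 \right)} \left(14 - 16\right) = \frac{3 \left(14 - 16\right)}{4} = \frac{3}{4} \left(-2\right) = - \frac{3}{2}$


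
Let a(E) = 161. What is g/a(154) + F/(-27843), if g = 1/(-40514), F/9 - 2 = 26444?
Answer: -517502266133/60537679874 ≈ -8.5484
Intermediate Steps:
F = 238014 (F = 18 + 9*26444 = 18 + 237996 = 238014)
g = -1/40514 ≈ -2.4683e-5
g/a(154) + F/(-27843) = -1/40514/161 + 238014/(-27843) = -1/40514*1/161 + 238014*(-1/27843) = -1/6522754 - 79338/9281 = -517502266133/60537679874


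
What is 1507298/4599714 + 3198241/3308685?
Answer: 3283028031034/2536500786015 ≈ 1.2943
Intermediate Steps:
1507298/4599714 + 3198241/3308685 = 1507298*(1/4599714) + 3198241*(1/3308685) = 753649/2299857 + 3198241/3308685 = 3283028031034/2536500786015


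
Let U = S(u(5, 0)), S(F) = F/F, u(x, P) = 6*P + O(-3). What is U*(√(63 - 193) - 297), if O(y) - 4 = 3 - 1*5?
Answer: -297 + I*√130 ≈ -297.0 + 11.402*I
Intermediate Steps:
O(y) = 2 (O(y) = 4 + (3 - 1*5) = 4 + (3 - 5) = 4 - 2 = 2)
u(x, P) = 2 + 6*P (u(x, P) = 6*P + 2 = 2 + 6*P)
S(F) = 1
U = 1
U*(√(63 - 193) - 297) = 1*(√(63 - 193) - 297) = 1*(√(-130) - 297) = 1*(I*√130 - 297) = 1*(-297 + I*√130) = -297 + I*√130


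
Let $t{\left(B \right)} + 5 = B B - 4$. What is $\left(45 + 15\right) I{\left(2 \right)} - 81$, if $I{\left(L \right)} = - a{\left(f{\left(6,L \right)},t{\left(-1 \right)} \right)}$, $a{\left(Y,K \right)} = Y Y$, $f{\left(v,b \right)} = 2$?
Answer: $-321$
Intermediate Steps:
$t{\left(B \right)} = -9 + B^{2}$ ($t{\left(B \right)} = -5 + \left(B B - 4\right) = -5 + \left(B^{2} - 4\right) = -5 + \left(-4 + B^{2}\right) = -9 + B^{2}$)
$a{\left(Y,K \right)} = Y^{2}$
$I{\left(L \right)} = -4$ ($I{\left(L \right)} = - 2^{2} = \left(-1\right) 4 = -4$)
$\left(45 + 15\right) I{\left(2 \right)} - 81 = \left(45 + 15\right) \left(-4\right) - 81 = 60 \left(-4\right) - 81 = -240 - 81 = -321$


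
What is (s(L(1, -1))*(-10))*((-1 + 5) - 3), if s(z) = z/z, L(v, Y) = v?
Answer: -10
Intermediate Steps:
s(z) = 1
(s(L(1, -1))*(-10))*((-1 + 5) - 3) = (1*(-10))*((-1 + 5) - 3) = -10*(4 - 3) = -10*1 = -10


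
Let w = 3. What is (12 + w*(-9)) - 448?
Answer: -463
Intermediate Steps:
(12 + w*(-9)) - 448 = (12 + 3*(-9)) - 448 = (12 - 27) - 448 = -15 - 448 = -463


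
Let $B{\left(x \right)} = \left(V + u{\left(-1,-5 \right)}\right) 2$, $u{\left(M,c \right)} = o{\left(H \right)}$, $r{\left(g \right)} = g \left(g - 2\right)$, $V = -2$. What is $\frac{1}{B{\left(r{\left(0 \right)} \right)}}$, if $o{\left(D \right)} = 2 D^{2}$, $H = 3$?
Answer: $\frac{1}{32} \approx 0.03125$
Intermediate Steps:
$r{\left(g \right)} = g \left(-2 + g\right)$
$u{\left(M,c \right)} = 18$ ($u{\left(M,c \right)} = 2 \cdot 3^{2} = 2 \cdot 9 = 18$)
$B{\left(x \right)} = 32$ ($B{\left(x \right)} = \left(-2 + 18\right) 2 = 16 \cdot 2 = 32$)
$\frac{1}{B{\left(r{\left(0 \right)} \right)}} = \frac{1}{32}$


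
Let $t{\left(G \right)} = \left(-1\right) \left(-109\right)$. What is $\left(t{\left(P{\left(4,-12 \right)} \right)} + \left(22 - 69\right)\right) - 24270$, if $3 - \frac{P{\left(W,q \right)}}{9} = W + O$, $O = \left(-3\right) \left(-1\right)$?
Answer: $-24208$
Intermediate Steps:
$O = 3$
$P{\left(W,q \right)} = - 9 W$ ($P{\left(W,q \right)} = 27 - 9 \left(W + 3\right) = 27 - 9 \left(3 + W\right) = 27 - \left(27 + 9 W\right) = - 9 W$)
$t{\left(G \right)} = 109$
$\left(t{\left(P{\left(4,-12 \right)} \right)} + \left(22 - 69\right)\right) - 24270 = \left(109 + \left(22 - 69\right)\right) - 24270 = \left(109 - 47\right) - 24270 = 62 - 24270 = -24208$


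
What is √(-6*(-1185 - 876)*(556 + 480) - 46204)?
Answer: 2*√3191243 ≈ 3572.8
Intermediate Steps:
√(-6*(-1185 - 876)*(556 + 480) - 46204) = √(-(-12366)*1036 - 46204) = √(-6*(-2135196) - 46204) = √(12811176 - 46204) = √12764972 = 2*√3191243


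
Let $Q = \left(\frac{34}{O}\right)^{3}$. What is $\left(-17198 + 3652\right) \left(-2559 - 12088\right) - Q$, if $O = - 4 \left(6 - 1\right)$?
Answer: $\frac{198408266913}{1000} \approx 1.9841 \cdot 10^{8}$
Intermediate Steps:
$O = -20$ ($O = \left(-4\right) 5 = -20$)
$Q = - \frac{4913}{1000}$ ($Q = \left(\frac{34}{-20}\right)^{3} = \left(34 \left(- \frac{1}{20}\right)\right)^{3} = \left(- \frac{17}{10}\right)^{3} = - \frac{4913}{1000} \approx -4.913$)
$\left(-17198 + 3652\right) \left(-2559 - 12088\right) - Q = \left(-17198 + 3652\right) \left(-2559 - 12088\right) - - \frac{4913}{1000} = \left(-13546\right) \left(-14647\right) + \frac{4913}{1000} = 198408262 + \frac{4913}{1000} = \frac{198408266913}{1000}$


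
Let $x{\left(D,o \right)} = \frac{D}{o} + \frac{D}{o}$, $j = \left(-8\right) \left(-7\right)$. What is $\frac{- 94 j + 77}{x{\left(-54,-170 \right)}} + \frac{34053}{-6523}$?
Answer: $- \frac{959265649}{117414} \approx -8169.9$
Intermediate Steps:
$j = 56$
$x{\left(D,o \right)} = \frac{2 D}{o}$
$\frac{- 94 j + 77}{x{\left(-54,-170 \right)}} + \frac{34053}{-6523} = \frac{\left(-94\right) 56 + 77}{2 \left(-54\right) \frac{1}{-170}} + \frac{34053}{-6523} = \frac{-5264 + 77}{2 \left(-54\right) \left(- \frac{1}{170}\right)} + 34053 \left(- \frac{1}{6523}\right) = - \frac{5187}{\frac{54}{85}} - \frac{34053}{6523} = \left(-5187\right) \frac{85}{54} - \frac{34053}{6523} = - \frac{146965}{18} - \frac{34053}{6523} = - \frac{959265649}{117414}$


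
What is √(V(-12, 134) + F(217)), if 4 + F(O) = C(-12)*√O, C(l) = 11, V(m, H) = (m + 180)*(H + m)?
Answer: √(20492 + 11*√217) ≈ 143.72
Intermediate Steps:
V(m, H) = (180 + m)*(H + m)
F(O) = -4 + 11*√O
√(V(-12, 134) + F(217)) = √(((-12)² + 180*134 + 180*(-12) + 134*(-12)) + (-4 + 11*√217)) = √((144 + 24120 - 2160 - 1608) + (-4 + 11*√217)) = √(20496 + (-4 + 11*√217)) = √(20492 + 11*√217)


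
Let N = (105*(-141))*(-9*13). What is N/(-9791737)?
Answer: -1732185/9791737 ≈ -0.17690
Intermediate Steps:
N = 1732185 (N = -14805*(-117) = 1732185)
N/(-9791737) = 1732185/(-9791737) = 1732185*(-1/9791737) = -1732185/9791737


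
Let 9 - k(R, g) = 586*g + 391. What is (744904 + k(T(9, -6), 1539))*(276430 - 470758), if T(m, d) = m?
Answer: 30574012896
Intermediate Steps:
k(R, g) = -382 - 586*g (k(R, g) = 9 - (586*g + 391) = 9 - (391 + 586*g) = 9 + (-391 - 586*g) = -382 - 586*g)
(744904 + k(T(9, -6), 1539))*(276430 - 470758) = (744904 + (-382 - 586*1539))*(276430 - 470758) = (744904 + (-382 - 901854))*(-194328) = (744904 - 902236)*(-194328) = -157332*(-194328) = 30574012896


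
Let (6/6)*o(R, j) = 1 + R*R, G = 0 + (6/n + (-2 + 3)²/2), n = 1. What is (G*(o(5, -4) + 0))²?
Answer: 28561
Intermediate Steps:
G = 13/2 (G = 0 + (6/1 + (-2 + 3)²/2) = 0 + (6*1 + 1²*(½)) = 0 + (6 + 1*(½)) = 0 + (6 + ½) = 0 + 13/2 = 13/2 ≈ 6.5000)
o(R, j) = 1 + R² (o(R, j) = 1 + R*R = 1 + R²)
(G*(o(5, -4) + 0))² = (13*((1 + 5²) + 0)/2)² = (13*((1 + 25) + 0)/2)² = (13*(26 + 0)/2)² = ((13/2)*26)² = 169² = 28561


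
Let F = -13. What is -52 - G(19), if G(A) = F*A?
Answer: 195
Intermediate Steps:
G(A) = -13*A
-52 - G(19) = -52 - (-13)*19 = -52 - 1*(-247) = -52 + 247 = 195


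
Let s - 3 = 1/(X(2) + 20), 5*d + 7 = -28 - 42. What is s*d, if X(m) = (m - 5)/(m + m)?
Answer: -47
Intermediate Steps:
X(m) = (-5 + m)/(2*m) (X(m) = (-5 + m)/((2*m)) = (-5 + m)*(1/(2*m)) = (-5 + m)/(2*m))
d = -77/5 (d = -7/5 + (-28 - 42)/5 = -7/5 + (⅕)*(-70) = -7/5 - 14 = -77/5 ≈ -15.400)
s = 235/77 (s = 3 + 1/((½)*(-5 + 2)/2 + 20) = 3 + 1/((½)*(½)*(-3) + 20) = 3 + 1/(-¾ + 20) = 3 + 1/(77/4) = 3 + 4/77 = 235/77 ≈ 3.0519)
s*d = (235/77)*(-77/5) = -47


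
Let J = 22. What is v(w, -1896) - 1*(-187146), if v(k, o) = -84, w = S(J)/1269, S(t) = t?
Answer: 187062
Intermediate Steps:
w = 22/1269 ≈ 0.017336
v(w, -1896) - 1*(-187146) = -84 - 1*(-187146) = -84 + 187146 = 187062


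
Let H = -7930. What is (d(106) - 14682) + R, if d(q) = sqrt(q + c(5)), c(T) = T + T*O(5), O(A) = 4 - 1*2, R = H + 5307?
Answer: -17294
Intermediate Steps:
R = -2623 (R = -7930 + 5307 = -2623)
O(A) = 2 (O(A) = 4 - 2 = 2)
c(T) = 3*T (c(T) = T + T*2 = T + 2*T = 3*T)
d(q) = sqrt(15 + q) (d(q) = sqrt(q + 3*5) = sqrt(q + 15) = sqrt(15 + q))
(d(106) - 14682) + R = (sqrt(15 + 106) - 14682) - 2623 = (sqrt(121) - 14682) - 2623 = (11 - 14682) - 2623 = -14671 - 2623 = -17294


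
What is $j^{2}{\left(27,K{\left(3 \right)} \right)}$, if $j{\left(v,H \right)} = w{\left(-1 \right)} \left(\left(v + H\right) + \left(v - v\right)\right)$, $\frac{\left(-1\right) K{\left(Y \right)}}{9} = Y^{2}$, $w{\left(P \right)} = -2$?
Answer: $11664$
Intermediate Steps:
$K{\left(Y \right)} = - 9 Y^{2}$
$j{\left(v,H \right)} = - 2 H - 2 v$ ($j{\left(v,H \right)} = - 2 \left(\left(v + H\right) + \left(v - v\right)\right) = - 2 \left(\left(H + v\right) + 0\right) = - 2 \left(H + v\right) = - 2 H - 2 v$)
$j^{2}{\left(27,K{\left(3 \right)} \right)} = \left(- 2 \left(- 9 \cdot 3^{2}\right) - 54\right)^{2} = \left(- 2 \left(\left(-9\right) 9\right) - 54\right)^{2} = \left(\left(-2\right) \left(-81\right) - 54\right)^{2} = \left(162 - 54\right)^{2} = 108^{2} = 11664$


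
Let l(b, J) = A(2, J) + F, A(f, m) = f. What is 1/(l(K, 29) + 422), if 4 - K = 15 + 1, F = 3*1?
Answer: 1/427 ≈ 0.0023419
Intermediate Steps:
F = 3
K = -12 (K = 4 - (15 + 1) = 4 - 1*16 = 4 - 16 = -12)
l(b, J) = 5 (l(b, J) = 2 + 3 = 5)
1/(l(K, 29) + 422) = 1/(5 + 422) = 1/427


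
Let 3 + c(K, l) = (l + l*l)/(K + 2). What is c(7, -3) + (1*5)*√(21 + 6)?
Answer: -7/3 + 15*√3 ≈ 23.647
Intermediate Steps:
c(K, l) = -3 + (l + l²)/(2 + K) (c(K, l) = -3 + (l + l*l)/(K + 2) = -3 + (l + l²)/(2 + K))
c(7, -3) + (1*5)*√(21 + 6) = (-6 - 3 + (-3)² - 3*7)/(2 + 7) + (1*5)*√(21 + 6) = (-6 - 3 + 9 - 21)/9 + 5*√27 = (⅑)*(-21) + 5*(3*√3) = -7/3 + 15*√3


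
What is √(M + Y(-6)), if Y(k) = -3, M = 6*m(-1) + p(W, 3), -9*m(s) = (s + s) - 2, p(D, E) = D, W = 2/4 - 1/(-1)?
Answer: √42/6 ≈ 1.0801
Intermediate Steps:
W = 3/2 (W = 2*(¼) - 1*(-1) = ½ + 1 = 3/2 ≈ 1.5000)
m(s) = 2/9 - 2*s/9 (m(s) = -((s + s) - 2)/9 = -(2*s - 2)/9 = -(-2 + 2*s)/9 = 2/9 - 2*s/9)
M = 25/6 (M = 6*(2/9 - 2/9*(-1)) + 3/2 = 6*(2/9 + 2/9) + 3/2 = 6*(4/9) + 3/2 = 8/3 + 3/2 = 25/6 ≈ 4.1667)
√(M + Y(-6)) = √(25/6 - 3) = √(7/6) = √42/6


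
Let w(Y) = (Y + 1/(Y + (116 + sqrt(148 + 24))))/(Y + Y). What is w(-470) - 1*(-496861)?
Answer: 29224240711497/58817680 + sqrt(43)/58817680 ≈ 4.9686e+5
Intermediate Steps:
w(Y) = (Y + 1/(116 + Y + 2*sqrt(43)))/(2*Y) (w(Y) = (Y + 1/(Y + (116 + sqrt(172))))/((2*Y)) = (Y + 1/(Y + (116 + 2*sqrt(43))))*(1/(2*Y)) = (Y + 1/(116 + Y + 2*sqrt(43)))*(1/(2*Y)) = (Y + 1/(116 + Y + 2*sqrt(43)))/(2*Y))
w(-470) - 1*(-496861) = (1/2)*(1 + (-470)**2 + 116*(-470) + 2*(-470)*sqrt(43))/(-470*(116 - 470 + 2*sqrt(43))) - 1*(-496861) = (1/2)*(-1/470)*(1 + 220900 - 54520 - 940*sqrt(43))/(-354 + 2*sqrt(43)) + 496861 = (1/2)*(-1/470)*(166381 - 940*sqrt(43))/(-354 + 2*sqrt(43)) + 496861 = -(166381 - 940*sqrt(43))/(940*(-354 + 2*sqrt(43))) + 496861 = 496861 - (166381 - 940*sqrt(43))/(940*(-354 + 2*sqrt(43)))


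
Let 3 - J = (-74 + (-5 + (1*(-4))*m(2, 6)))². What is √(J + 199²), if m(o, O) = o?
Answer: √32035 ≈ 178.98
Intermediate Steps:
J = -7566 (J = 3 - (-74 + (-5 + (1*(-4))*2))² = 3 - (-74 + (-5 - 4*2))² = 3 - (-74 + (-5 - 8))² = 3 - (-74 - 13)² = 3 - 1*(-87)² = 3 - 1*7569 = 3 - 7569 = -7566)
√(J + 199²) = √(-7566 + 199²) = √(-7566 + 39601) = √32035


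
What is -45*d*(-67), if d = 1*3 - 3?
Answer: 0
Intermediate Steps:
d = 0 (d = 3 - 3 = 0)
-45*d*(-67) = -45*0*(-67) = 0*(-67) = 0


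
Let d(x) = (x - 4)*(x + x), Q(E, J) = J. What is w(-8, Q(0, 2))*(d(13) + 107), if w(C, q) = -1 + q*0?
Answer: -341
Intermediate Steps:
d(x) = 2*x*(-4 + x) (d(x) = (-4 + x)*(2*x) = 2*x*(-4 + x))
w(C, q) = -1 (w(C, q) = -1 + 0 = -1)
w(-8, Q(0, 2))*(d(13) + 107) = -(2*13*(-4 + 13) + 107) = -(2*13*9 + 107) = -(234 + 107) = -1*341 = -341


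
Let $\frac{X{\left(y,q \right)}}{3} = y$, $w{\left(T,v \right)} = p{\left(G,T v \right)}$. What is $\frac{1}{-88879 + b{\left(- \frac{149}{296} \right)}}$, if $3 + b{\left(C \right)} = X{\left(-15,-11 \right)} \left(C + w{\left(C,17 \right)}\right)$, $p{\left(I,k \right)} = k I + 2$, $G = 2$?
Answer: $- \frac{296}{26101037} \approx -1.1341 \cdot 10^{-5}$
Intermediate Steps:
$p{\left(I,k \right)} = 2 + I k$ ($p{\left(I,k \right)} = I k + 2 = 2 + I k$)
$w{\left(T,v \right)} = 2 + 2 T v$
$X{\left(y,q \right)} = 3 y$
$b{\left(C \right)} = -93 - 1575 C$ ($b{\left(C \right)} = -3 + 3 \left(-15\right) \left(C + \left(2 + 2 C 17\right)\right) = -3 - 45 \left(C + \left(2 + 34 C\right)\right) = -3 - 45 \left(2 + 35 C\right) = -3 - \left(90 + 1575 C\right) = -93 - 1575 C$)
$\frac{1}{-88879 + b{\left(- \frac{149}{296} \right)}} = \frac{1}{-88879 - \left(93 + 1575 \left(- \frac{149}{296}\right)\right)} = \frac{1}{-88879 - \left(93 + 1575 \left(\left(-149\right) \frac{1}{296}\right)\right)} = \frac{1}{-88879 - - \frac{207147}{296}} = \frac{1}{-88879 + \left(-93 + \frac{234675}{296}\right)} = \frac{1}{-88879 + \frac{207147}{296}} = \frac{1}{- \frac{26101037}{296}} = - \frac{296}{26101037}$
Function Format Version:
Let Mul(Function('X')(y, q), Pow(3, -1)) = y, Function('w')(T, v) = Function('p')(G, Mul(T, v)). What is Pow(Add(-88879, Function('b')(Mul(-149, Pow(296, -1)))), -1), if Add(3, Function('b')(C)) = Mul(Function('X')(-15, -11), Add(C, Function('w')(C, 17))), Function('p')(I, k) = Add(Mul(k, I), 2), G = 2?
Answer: Rational(-296, 26101037) ≈ -1.1341e-5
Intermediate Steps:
Function('p')(I, k) = Add(2, Mul(I, k)) (Function('p')(I, k) = Add(Mul(I, k), 2) = Add(2, Mul(I, k)))
Function('w')(T, v) = Add(2, Mul(2, T, v)) (Function('w')(T, v) = Add(2, Mul(2, Mul(T, v))) = Add(2, Mul(2, T, v)))
Function('X')(y, q) = Mul(3, y)
Function('b')(C) = Add(-93, Mul(-1575, C)) (Function('b')(C) = Add(-3, Mul(Mul(3, -15), Add(C, Add(2, Mul(2, C, 17))))) = Add(-3, Mul(-45, Add(C, Add(2, Mul(34, C))))) = Add(-3, Mul(-45, Add(2, Mul(35, C)))) = Add(-3, Add(-90, Mul(-1575, C))) = Add(-93, Mul(-1575, C)))
Pow(Add(-88879, Function('b')(Mul(-149, Pow(296, -1)))), -1) = Pow(Add(-88879, Add(-93, Mul(-1575, Mul(-149, Pow(296, -1))))), -1) = Pow(Add(-88879, Add(-93, Mul(-1575, Mul(-149, Rational(1, 296))))), -1) = Pow(Add(-88879, Add(-93, Mul(-1575, Rational(-149, 296)))), -1) = Pow(Add(-88879, Add(-93, Rational(234675, 296))), -1) = Pow(Add(-88879, Rational(207147, 296)), -1) = Pow(Rational(-26101037, 296), -1) = Rational(-296, 26101037)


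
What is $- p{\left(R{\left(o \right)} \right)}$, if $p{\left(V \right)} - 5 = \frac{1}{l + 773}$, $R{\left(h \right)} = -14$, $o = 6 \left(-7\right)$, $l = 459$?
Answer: $- \frac{6161}{1232} \approx -5.0008$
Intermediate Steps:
$o = -42$
$p{\left(V \right)} = \frac{6161}{1232}$ ($p{\left(V \right)} = 5 + \frac{1}{459 + 773} = 5 + \frac{1}{1232} = \frac{6161}{1232}$)
$- p{\left(R{\left(o \right)} \right)} = \left(-1\right) \frac{6161}{1232} = - \frac{6161}{1232}$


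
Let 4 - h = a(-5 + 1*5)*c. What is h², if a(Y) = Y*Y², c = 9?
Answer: 16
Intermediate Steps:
a(Y) = Y³
h = 4 (h = 4 - (-5 + 1*5)³*9 = 4 - (-5 + 5)³*9 = 4 - 0³*9 = 4 - 0*9 = 4 - 1*0 = 4 + 0 = 4)
h² = 4² = 16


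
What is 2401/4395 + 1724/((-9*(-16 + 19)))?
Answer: -2504051/39555 ≈ -63.306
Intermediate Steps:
2401/4395 + 1724/((-9*(-16 + 19))) = 2401*(1/4395) + 1724/((-9*3)) = 2401/4395 + 1724/(-27) = 2401/4395 + 1724*(-1/27) = 2401/4395 - 1724/27 = -2504051/39555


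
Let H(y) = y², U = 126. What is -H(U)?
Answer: -15876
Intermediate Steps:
-H(U) = -1*126² = -1*15876 = -15876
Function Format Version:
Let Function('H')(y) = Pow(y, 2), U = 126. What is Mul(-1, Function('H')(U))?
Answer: -15876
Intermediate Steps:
Mul(-1, Function('H')(U)) = Mul(-1, Pow(126, 2)) = Mul(-1, 15876) = -15876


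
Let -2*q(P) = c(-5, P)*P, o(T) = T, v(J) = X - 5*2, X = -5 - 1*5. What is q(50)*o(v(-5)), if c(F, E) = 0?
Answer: 0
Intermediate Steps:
X = -10 (X = -5 - 5 = -10)
v(J) = -20 (v(J) = -10 - 5*2 = -10 - 10 = -20)
q(P) = 0 (q(P) = -0*P = -1/2*0 = 0)
q(50)*o(v(-5)) = 0*(-20) = 0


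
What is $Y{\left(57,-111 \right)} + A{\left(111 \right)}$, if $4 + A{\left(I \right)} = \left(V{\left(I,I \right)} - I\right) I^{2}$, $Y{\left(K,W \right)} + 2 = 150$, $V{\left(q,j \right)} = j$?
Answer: $144$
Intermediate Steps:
$Y{\left(K,W \right)} = 148$ ($Y{\left(K,W \right)} = -2 + 150 = 148$)
$A{\left(I \right)} = -4$ ($A{\left(I \right)} = -4 + \left(I - I\right) I^{2} = -4 + 0 I^{2} = -4 + 0 = -4$)
$Y{\left(57,-111 \right)} + A{\left(111 \right)} = 148 - 4 = 144$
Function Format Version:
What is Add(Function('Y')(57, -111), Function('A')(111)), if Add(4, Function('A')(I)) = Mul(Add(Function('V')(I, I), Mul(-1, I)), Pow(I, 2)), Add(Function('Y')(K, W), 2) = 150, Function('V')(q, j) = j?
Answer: 144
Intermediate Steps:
Function('Y')(K, W) = 148 (Function('Y')(K, W) = Add(-2, 150) = 148)
Function('A')(I) = -4 (Function('A')(I) = Add(-4, Mul(Add(I, Mul(-1, I)), Pow(I, 2))) = Add(-4, Mul(0, Pow(I, 2))) = Add(-4, 0) = -4)
Add(Function('Y')(57, -111), Function('A')(111)) = Add(148, -4) = 144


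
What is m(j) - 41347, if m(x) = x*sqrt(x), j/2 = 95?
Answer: -41347 + 190*sqrt(190) ≈ -38728.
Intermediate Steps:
j = 190 (j = 2*95 = 190)
m(x) = x**(3/2)
m(j) - 41347 = 190**(3/2) - 41347 = 190*sqrt(190) - 41347 = -41347 + 190*sqrt(190)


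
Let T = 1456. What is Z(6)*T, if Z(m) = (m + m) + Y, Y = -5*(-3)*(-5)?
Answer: -91728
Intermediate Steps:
Y = -75 (Y = 15*(-5) = -75)
Z(m) = -75 + 2*m (Z(m) = (m + m) - 75 = 2*m - 75 = -75 + 2*m)
Z(6)*T = (-75 + 2*6)*1456 = (-75 + 12)*1456 = -63*1456 = -91728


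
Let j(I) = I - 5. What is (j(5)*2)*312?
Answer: 0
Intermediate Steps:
j(I) = -5 + I
(j(5)*2)*312 = ((-5 + 5)*2)*312 = (0*2)*312 = 0*312 = 0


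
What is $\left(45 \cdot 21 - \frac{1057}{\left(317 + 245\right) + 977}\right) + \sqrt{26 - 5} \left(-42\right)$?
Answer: $\frac{1453298}{1539} - 42 \sqrt{21} \approx 751.84$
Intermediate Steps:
$\left(45 \cdot 21 - \frac{1057}{\left(317 + 245\right) + 977}\right) + \sqrt{26 - 5} \left(-42\right) = \left(945 - \frac{1057}{562 + 977}\right) + \sqrt{21} \left(-42\right) = \left(945 - \frac{1057}{1539}\right) - 42 \sqrt{21} = \frac{1453298}{1539} - 42 \sqrt{21}$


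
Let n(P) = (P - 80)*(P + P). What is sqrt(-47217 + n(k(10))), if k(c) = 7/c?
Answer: I*sqrt(4732802)/10 ≈ 217.55*I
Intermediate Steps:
n(P) = 2*P*(-80 + P) (n(P) = (-80 + P)*(2*P) = 2*P*(-80 + P))
sqrt(-47217 + n(k(10))) = sqrt(-47217 + 2*(7/10)*(-80 + 7/10)) = sqrt(-47217 + 2*(7/10)*(-793/10)) = sqrt(-47217 - 5551/50) = sqrt(-2366401/50) = I*sqrt(4732802)/10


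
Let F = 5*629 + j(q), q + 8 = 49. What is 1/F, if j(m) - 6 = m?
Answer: 1/3192 ≈ 0.00031328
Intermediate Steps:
q = 41 (q = -8 + 49 = 41)
j(m) = 6 + m
F = 3192 (F = 5*629 + (6 + 41) = 3145 + 47 = 3192)
1/F = 1/3192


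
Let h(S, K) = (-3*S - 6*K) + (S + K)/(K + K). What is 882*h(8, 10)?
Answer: -366471/5 ≈ -73294.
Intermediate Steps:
h(S, K) = -6*K - 3*S + (K + S)/(2*K) (h(S, K) = (-6*K - 3*S) + (K + S)/((2*K)) = (-6*K - 3*S) + (K + S)*(1/(2*K)) = (-6*K - 3*S) + (K + S)/(2*K) = -6*K - 3*S + (K + S)/(2*K))
882*h(8, 10) = 882*((1/2)*(8 - 1*10*(-1 + 6*8 + 12*10))/10) = 882*((1/2)*(1/10)*(8 - 1*10*(-1 + 48 + 120))) = 882*((1/2)*(1/10)*(8 - 1*10*167)) = 882*((1/2)*(1/10)*(8 - 1670)) = 882*((1/2)*(1/10)*(-1662)) = 882*(-831/10) = -366471/5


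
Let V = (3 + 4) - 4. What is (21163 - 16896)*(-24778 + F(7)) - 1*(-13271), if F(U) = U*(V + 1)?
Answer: -105594979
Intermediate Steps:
V = 3 (V = 7 - 4 = 3)
F(U) = 4*U (F(U) = U*(3 + 1) = U*4 = 4*U)
(21163 - 16896)*(-24778 + F(7)) - 1*(-13271) = (21163 - 16896)*(-24778 + 4*7) - 1*(-13271) = 4267*(-24778 + 28) + 13271 = 4267*(-24750) + 13271 = -105608250 + 13271 = -105594979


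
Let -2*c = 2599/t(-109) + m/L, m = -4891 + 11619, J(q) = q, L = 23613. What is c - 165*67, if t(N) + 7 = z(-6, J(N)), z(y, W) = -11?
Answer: -3112084219/283356 ≈ -10983.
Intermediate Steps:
t(N) = -18 (t(N) = -7 - 11 = -18)
m = 6728
c = 20416361/283356 (c = -(2599/(-18) + 6728/23613)/2 = -(2599*(-1/18) + 6728*(1/23613))/2 = -(-2599/18 + 6728/23613)/2 = -1/2*(-20416361/141678) = 20416361/283356 ≈ 72.052)
c - 165*67 = 20416361/283356 - 165*67 = 20416361/283356 - 1*11055 = 20416361/283356 - 11055 = -3112084219/283356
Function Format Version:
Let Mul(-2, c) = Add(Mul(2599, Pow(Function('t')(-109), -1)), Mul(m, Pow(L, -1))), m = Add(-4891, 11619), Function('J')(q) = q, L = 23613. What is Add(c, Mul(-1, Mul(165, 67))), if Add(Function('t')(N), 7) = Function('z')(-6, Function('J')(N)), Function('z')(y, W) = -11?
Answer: Rational(-3112084219, 283356) ≈ -10983.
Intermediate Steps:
Function('t')(N) = -18 (Function('t')(N) = Add(-7, -11) = -18)
m = 6728
c = Rational(20416361, 283356) (c = Mul(Rational(-1, 2), Add(Mul(2599, Pow(-18, -1)), Mul(6728, Pow(23613, -1)))) = Mul(Rational(-1, 2), Add(Mul(2599, Rational(-1, 18)), Mul(6728, Rational(1, 23613)))) = Mul(Rational(-1, 2), Add(Rational(-2599, 18), Rational(6728, 23613))) = Mul(Rational(-1, 2), Rational(-20416361, 141678)) = Rational(20416361, 283356) ≈ 72.052)
Add(c, Mul(-1, Mul(165, 67))) = Add(Rational(20416361, 283356), Mul(-1, Mul(165, 67))) = Add(Rational(20416361, 283356), Mul(-1, 11055)) = Add(Rational(20416361, 283356), -11055) = Rational(-3112084219, 283356)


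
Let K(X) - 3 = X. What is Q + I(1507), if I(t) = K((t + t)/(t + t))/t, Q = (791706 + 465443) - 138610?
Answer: 1685638277/1507 ≈ 1.1185e+6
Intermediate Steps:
Q = 1118539 (Q = 1257149 - 138610 = 1118539)
K(X) = 3 + X
I(t) = 4/t (I(t) = (3 + (t + t)/(t + t))/t = (3 + (2*t)/((2*t)))/t = (3 + (2*t)*(1/(2*t)))/t = (3 + 1)/t = 4/t)
Q + I(1507) = 1118539 + 4/1507 = 1685638277/1507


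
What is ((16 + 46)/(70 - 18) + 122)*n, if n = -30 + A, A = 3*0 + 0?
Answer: -48045/13 ≈ -3695.8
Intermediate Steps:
A = 0 (A = 0 + 0 = 0)
n = -30 (n = -30 + 0 = -30)
((16 + 46)/(70 - 18) + 122)*n = ((16 + 46)/(70 - 18) + 122)*(-30) = (62/52 + 122)*(-30) = (62*(1/52) + 122)*(-30) = (31/26 + 122)*(-30) = (3203/26)*(-30) = -48045/13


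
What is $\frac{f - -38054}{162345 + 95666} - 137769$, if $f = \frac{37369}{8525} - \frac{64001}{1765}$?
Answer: $- \frac{106969103636382073}{776438952575} \approx -1.3777 \cdot 10^{5}$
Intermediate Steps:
$f = - \frac{95930448}{3009325}$ ($f = 37369 \cdot \frac{1}{8525} - \frac{64001}{1765} = \frac{37369}{8525} - \frac{64001}{1765} = - \frac{95930448}{3009325} \approx -31.878$)
$\frac{f - -38054}{162345 + 95666} - 137769 = \frac{- \frac{95930448}{3009325} - -38054}{162345 + 95666} - 137769 = \frac{- \frac{95930448}{3009325} + \left(-38528 + 76582\right)}{258011} - 137769 = \left(- \frac{95930448}{3009325} + 38054\right) \frac{1}{258011} - 137769 = \frac{114420923102}{3009325} \cdot \frac{1}{258011} - 137769 = \frac{114420923102}{776438952575} - 137769 = - \frac{106969103636382073}{776438952575}$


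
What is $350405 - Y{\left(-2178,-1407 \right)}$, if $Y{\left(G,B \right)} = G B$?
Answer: $-2714041$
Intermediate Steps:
$Y{\left(G,B \right)} = B G$
$350405 - Y{\left(-2178,-1407 \right)} = 350405 - \left(-1407\right) \left(-2178\right) = 350405 - 3064446 = -2714041$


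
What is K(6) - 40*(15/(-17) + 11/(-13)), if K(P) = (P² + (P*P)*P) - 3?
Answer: 70309/221 ≈ 318.14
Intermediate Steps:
K(P) = -3 + P² + P³ (K(P) = (P² + P²*P) - 3 = (P² + P³) - 3 = -3 + P² + P³)
K(6) - 40*(15/(-17) + 11/(-13)) = (-3 + 6² + 6³) - 40*(15/(-17) + 11/(-13)) = (-3 + 36 + 216) - 40*(15*(-1/17) + 11*(-1/13)) = 249 - 40*(-15/17 - 11/13) = 249 - 40*(-382/221) = 249 + 15280/221 = 70309/221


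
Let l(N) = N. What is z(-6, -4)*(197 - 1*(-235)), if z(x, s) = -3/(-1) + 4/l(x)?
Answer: 1008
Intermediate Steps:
z(x, s) = 3 + 4/x (z(x, s) = -3/(-1) + 4/x = -3*(-1) + 4/x = 3 + 4/x)
z(-6, -4)*(197 - 1*(-235)) = (3 + 4/(-6))*(197 - 1*(-235)) = (3 + 4*(-⅙))*(197 + 235) = (3 - ⅔)*432 = (7/3)*432 = 1008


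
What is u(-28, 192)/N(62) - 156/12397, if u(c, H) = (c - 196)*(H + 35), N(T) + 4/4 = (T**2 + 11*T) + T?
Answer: -57370748/5169549 ≈ -11.098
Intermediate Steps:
N(T) = -1 + T**2 + 12*T (N(T) = -1 + ((T**2 + 11*T) + T) = -1 + (T**2 + 12*T) = -1 + T**2 + 12*T)
u(c, H) = (-196 + c)*(35 + H)
u(-28, 192)/N(62) - 156/12397 = (-6860 - 196*192 + 35*(-28) + 192*(-28))/(-1 + 62**2 + 12*62) - 156/12397 = (-6860 - 37632 - 980 - 5376)/(-1 + 3844 + 744) - 156*1/12397 = -50848/4587 - 156/12397 = -57370748/5169549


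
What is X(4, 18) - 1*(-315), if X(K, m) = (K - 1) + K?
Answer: 322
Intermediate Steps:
X(K, m) = -1 + 2*K (X(K, m) = (-1 + K) + K = -1 + 2*K)
X(4, 18) - 1*(-315) = (-1 + 2*4) - 1*(-315) = (-1 + 8) + 315 = 7 + 315 = 322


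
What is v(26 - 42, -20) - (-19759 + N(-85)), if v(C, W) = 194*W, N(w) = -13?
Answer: 15892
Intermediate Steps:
v(26 - 42, -20) - (-19759 + N(-85)) = 194*(-20) - (-19759 - 13) = -3880 - 1*(-19772) = -3880 + 19772 = 15892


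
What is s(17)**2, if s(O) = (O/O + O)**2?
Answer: 104976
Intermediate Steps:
s(O) = (1 + O)**2
s(17)**2 = ((1 + 17)**2)**2 = (18**2)**2 = 324**2 = 104976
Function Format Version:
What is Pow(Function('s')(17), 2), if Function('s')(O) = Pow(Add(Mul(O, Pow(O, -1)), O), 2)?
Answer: 104976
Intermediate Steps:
Function('s')(O) = Pow(Add(1, O), 2)
Pow(Function('s')(17), 2) = Pow(Pow(Add(1, 17), 2), 2) = Pow(Pow(18, 2), 2) = Pow(324, 2) = 104976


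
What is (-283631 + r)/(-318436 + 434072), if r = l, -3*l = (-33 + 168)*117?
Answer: -72224/28909 ≈ -2.4983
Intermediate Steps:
l = -5265 (l = -(-33 + 168)*117/3 = -45*117 = -1/3*15795 = -5265)
r = -5265
(-283631 + r)/(-318436 + 434072) = (-283631 - 5265)/(-318436 + 434072) = -288896/115636 = -288896*1/115636 = -72224/28909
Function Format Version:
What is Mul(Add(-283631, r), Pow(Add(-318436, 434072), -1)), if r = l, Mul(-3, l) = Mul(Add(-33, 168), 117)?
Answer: Rational(-72224, 28909) ≈ -2.4983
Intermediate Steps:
l = -5265 (l = Mul(Rational(-1, 3), Mul(Add(-33, 168), 117)) = Mul(Rational(-1, 3), Mul(135, 117)) = Mul(Rational(-1, 3), 15795) = -5265)
r = -5265
Mul(Add(-283631, r), Pow(Add(-318436, 434072), -1)) = Mul(Add(-283631, -5265), Pow(Add(-318436, 434072), -1)) = Mul(-288896, Pow(115636, -1)) = Mul(-288896, Rational(1, 115636)) = Rational(-72224, 28909)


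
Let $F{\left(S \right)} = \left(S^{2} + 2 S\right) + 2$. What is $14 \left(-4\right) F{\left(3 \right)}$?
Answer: $-952$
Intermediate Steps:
$F{\left(S \right)} = 2 + S^{2} + 2 S$
$14 \left(-4\right) F{\left(3 \right)} = 14 \left(-4\right) \left(2 + 3^{2} + 2 \cdot 3\right) = - 56 \left(2 + 9 + 6\right) = \left(-56\right) 17 = -952$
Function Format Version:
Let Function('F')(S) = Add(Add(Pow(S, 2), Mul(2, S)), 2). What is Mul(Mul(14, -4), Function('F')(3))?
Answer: -952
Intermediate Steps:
Function('F')(S) = Add(2, Pow(S, 2), Mul(2, S))
Mul(Mul(14, -4), Function('F')(3)) = Mul(Mul(14, -4), Add(2, Pow(3, 2), Mul(2, 3))) = Mul(-56, Add(2, 9, 6)) = Mul(-56, 17) = -952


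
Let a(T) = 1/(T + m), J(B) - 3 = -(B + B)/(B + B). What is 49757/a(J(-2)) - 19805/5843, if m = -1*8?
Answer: -1744400711/5843 ≈ -2.9855e+5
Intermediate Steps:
m = -8
J(B) = 2 (J(B) = 3 - (B + B)/(B + B) = 3 - 2*B/(2*B) = 3 - 2*B*1/(2*B) = 3 - 1*1 = 3 - 1 = 2)
a(T) = 1/(-8 + T) (a(T) = 1/(T - 8) = 1/(-8 + T))
49757/a(J(-2)) - 19805/5843 = 49757/(1/(-8 + 2)) - 19805/5843 = 49757/(1/(-6)) - 19805*1/5843 = 49757/(-⅙) - 19805/5843 = 49757*(-6) - 19805/5843 = -298542 - 19805/5843 = -1744400711/5843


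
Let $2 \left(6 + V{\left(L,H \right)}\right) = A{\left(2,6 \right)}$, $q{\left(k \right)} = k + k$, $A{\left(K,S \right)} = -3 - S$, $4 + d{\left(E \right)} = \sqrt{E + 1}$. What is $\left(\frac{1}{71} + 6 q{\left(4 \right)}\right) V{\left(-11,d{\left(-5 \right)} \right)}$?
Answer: $- \frac{71589}{142} \approx -504.15$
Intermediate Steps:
$d{\left(E \right)} = -4 + \sqrt{1 + E}$ ($d{\left(E \right)} = -4 + \sqrt{E + 1} = -4 + \sqrt{1 + E}$)
$q{\left(k \right)} = 2 k$
$V{\left(L,H \right)} = - \frac{21}{2}$ ($V{\left(L,H \right)} = -6 + \frac{-3 - 6}{2} = -6 + \frac{1}{2} \left(-9\right) = -6 - \frac{9}{2} = - \frac{21}{2}$)
$\left(\frac{1}{71} + 6 q{\left(4 \right)}\right) V{\left(-11,d{\left(-5 \right)} \right)} = \left(\frac{1}{71} + 6 \cdot 2 \cdot 4\right) \left(- \frac{21}{2}\right) = \left(\frac{1}{71} + 6 \cdot 8\right) \left(- \frac{21}{2}\right) = \left(\frac{1}{71} + 48\right) \left(- \frac{21}{2}\right) = \frac{3409}{71} \left(- \frac{21}{2}\right) = - \frac{71589}{142}$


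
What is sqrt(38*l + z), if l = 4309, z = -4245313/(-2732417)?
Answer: sqrt(1222526182028440159)/2732417 ≈ 404.65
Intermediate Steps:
z = 4245313/2732417 (z = -4245313*(-1/2732417) = 4245313/2732417 ≈ 1.5537)
sqrt(38*l + z) = sqrt(38*4309 + 4245313/2732417) = sqrt(163742 + 4245313/2732417) = sqrt(447415669727/2732417) = sqrt(1222526182028440159)/2732417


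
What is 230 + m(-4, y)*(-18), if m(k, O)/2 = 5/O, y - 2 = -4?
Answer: 320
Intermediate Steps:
y = -2 (y = 2 - 4 = -2)
m(k, O) = 10/O (m(k, O) = 2*(5/O) = 10/O)
230 + m(-4, y)*(-18) = 230 + (10/(-2))*(-18) = 230 + (10*(-½))*(-18) = 230 - 5*(-18) = 230 + 90 = 320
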